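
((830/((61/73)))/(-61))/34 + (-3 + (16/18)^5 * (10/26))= -3.27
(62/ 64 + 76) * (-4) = -2463/ 8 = -307.88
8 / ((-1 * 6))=-4 / 3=-1.33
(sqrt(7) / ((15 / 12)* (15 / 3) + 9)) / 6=2* sqrt(7) / 183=0.03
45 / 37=1.22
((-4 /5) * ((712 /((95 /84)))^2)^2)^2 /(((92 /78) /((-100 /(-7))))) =29187089034705494287227111313251105767424 /152586699196484375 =191282000255615792686180.30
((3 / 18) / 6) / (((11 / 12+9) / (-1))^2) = 4 / 14161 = 0.00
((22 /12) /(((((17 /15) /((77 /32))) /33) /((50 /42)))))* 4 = 166375 /272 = 611.67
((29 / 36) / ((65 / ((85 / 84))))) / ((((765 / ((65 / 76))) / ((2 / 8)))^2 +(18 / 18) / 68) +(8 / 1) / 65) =544765 / 556071639639012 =0.00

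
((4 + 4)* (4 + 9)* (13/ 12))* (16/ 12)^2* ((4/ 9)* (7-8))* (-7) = 151424/ 243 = 623.14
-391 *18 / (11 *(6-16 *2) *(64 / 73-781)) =-85629 / 2714569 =-0.03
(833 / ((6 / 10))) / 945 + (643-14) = 51068 / 81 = 630.47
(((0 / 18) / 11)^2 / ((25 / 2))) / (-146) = 0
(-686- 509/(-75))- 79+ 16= -55666/75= -742.21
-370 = -370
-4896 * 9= -44064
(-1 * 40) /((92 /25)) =-250 /23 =-10.87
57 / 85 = 0.67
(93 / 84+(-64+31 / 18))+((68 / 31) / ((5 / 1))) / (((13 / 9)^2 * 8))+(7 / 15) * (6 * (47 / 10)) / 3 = -1873327111 / 33005700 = -56.76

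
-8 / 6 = -4 / 3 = -1.33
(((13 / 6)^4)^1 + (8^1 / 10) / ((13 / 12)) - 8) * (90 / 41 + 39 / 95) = 4210999399 / 109371600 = 38.50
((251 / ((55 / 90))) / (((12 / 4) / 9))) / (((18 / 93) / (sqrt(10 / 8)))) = 70029*sqrt(5) / 22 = 7117.71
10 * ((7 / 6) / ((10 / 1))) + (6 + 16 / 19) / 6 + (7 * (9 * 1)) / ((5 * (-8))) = 1669 / 2280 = 0.73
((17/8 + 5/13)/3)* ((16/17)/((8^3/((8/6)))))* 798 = 11571/7072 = 1.64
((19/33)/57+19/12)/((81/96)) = 5048/2673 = 1.89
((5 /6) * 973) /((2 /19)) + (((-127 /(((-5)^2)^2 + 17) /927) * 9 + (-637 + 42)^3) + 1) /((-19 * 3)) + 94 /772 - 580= 5386997073061415 /1454904252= 3702647.14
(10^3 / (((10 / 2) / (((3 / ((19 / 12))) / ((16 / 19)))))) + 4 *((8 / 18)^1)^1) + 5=4111 / 9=456.78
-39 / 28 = -1.39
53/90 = 0.59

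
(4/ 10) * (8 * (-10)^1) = -32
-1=-1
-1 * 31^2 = -961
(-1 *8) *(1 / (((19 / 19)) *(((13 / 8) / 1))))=-64 / 13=-4.92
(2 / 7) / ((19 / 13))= 26 / 133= 0.20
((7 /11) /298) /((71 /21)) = 147 /232738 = 0.00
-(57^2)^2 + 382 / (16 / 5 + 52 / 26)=-137227058 / 13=-10555927.54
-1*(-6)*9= 54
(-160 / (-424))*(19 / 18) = 190 / 477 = 0.40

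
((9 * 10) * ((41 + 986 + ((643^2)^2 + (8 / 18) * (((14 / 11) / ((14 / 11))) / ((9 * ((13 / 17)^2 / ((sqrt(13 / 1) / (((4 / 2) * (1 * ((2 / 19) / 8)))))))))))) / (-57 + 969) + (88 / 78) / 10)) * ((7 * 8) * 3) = 80920 * sqrt(13) / 1521 + 699999614213004 / 247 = 2834006535467.14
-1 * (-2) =2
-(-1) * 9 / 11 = 9 / 11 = 0.82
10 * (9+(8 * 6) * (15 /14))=4230 /7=604.29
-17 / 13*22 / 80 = -187 / 520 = -0.36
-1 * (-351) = 351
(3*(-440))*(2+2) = -5280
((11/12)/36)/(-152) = -11/65664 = -0.00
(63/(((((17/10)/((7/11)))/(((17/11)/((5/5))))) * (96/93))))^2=4672406025/3748096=1246.61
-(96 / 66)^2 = -2.12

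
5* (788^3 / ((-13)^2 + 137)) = 7995161.31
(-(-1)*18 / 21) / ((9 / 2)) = 4 / 21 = 0.19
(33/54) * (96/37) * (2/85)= 352/9435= 0.04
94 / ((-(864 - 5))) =-94 / 859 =-0.11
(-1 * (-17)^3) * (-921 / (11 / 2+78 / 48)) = -12066328 / 19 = -635069.89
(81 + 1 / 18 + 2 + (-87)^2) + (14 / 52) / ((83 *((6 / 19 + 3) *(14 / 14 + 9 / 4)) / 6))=1932037355 / 252486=7652.06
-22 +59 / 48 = -997 / 48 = -20.77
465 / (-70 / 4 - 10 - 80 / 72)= -1674 / 103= -16.25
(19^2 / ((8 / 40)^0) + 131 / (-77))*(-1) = -27666 / 77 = -359.30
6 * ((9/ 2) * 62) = 1674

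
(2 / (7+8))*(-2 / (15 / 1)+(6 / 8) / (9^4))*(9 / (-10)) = 5827 / 364500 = 0.02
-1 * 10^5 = -100000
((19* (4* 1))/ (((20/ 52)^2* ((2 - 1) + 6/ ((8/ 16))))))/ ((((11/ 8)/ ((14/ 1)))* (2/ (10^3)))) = 2213120/ 11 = 201192.73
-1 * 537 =-537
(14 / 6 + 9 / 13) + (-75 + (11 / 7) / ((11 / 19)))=-18908 / 273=-69.26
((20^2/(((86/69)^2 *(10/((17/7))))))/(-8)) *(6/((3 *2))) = -404685/51772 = -7.82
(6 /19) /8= 3 /76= 0.04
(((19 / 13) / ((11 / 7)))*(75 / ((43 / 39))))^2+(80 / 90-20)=8021069237 / 2013561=3983.52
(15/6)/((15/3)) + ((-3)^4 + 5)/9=181/18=10.06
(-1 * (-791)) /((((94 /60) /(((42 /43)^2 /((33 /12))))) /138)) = 23106565440 /955933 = 24171.74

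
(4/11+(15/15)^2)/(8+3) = 0.12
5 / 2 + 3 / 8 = 23 / 8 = 2.88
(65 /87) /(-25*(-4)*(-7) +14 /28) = -130 /121713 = -0.00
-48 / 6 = -8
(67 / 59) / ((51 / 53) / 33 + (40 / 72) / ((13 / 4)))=4570137 / 805291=5.68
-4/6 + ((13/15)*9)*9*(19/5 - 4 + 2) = 9427/75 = 125.69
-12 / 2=-6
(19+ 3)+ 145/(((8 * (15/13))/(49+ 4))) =20509/24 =854.54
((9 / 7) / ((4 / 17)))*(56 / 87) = 102 / 29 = 3.52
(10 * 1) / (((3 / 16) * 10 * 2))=8 / 3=2.67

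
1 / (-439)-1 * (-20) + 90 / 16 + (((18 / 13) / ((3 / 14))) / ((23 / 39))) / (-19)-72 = -72062273 / 1534744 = -46.95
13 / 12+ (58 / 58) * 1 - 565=-6755 / 12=-562.92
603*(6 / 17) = 3618 / 17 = 212.82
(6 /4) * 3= 9 /2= 4.50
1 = 1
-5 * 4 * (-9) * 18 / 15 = 216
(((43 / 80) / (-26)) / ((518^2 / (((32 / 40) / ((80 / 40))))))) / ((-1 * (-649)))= -43 / 905539835200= -0.00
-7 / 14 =-1 / 2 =-0.50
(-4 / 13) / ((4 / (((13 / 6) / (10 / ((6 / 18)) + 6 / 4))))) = -1 / 189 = -0.01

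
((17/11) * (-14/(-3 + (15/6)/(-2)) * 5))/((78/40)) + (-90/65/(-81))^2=1965644/150579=13.05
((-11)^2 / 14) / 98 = 121 / 1372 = 0.09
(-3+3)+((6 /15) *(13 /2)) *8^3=6656 /5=1331.20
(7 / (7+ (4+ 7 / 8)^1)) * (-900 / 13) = -10080 / 247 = -40.81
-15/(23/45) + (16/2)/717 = -483791/16491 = -29.34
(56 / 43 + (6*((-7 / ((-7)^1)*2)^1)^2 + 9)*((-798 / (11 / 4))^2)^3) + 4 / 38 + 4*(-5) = 2592510997324499705884654 / 131578667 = 19703125563086147.59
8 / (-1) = -8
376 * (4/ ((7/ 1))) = 1504/ 7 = 214.86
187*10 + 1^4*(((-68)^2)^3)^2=9774779120406941927246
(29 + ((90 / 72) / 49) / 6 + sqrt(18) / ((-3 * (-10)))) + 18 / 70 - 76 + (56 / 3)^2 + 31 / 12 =sqrt(2) / 10 + 5367661 / 17640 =304.43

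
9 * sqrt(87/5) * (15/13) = 27 * sqrt(435)/13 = 43.32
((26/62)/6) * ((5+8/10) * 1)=377/930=0.41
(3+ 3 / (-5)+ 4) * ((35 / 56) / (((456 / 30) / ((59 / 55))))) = 59 / 209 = 0.28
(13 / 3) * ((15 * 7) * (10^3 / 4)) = 113750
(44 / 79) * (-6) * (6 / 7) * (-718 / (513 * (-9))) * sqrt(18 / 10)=-126368 * sqrt(5) / 472815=-0.60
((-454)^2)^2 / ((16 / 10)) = 26552378410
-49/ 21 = -7/ 3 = -2.33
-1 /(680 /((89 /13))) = -89 /8840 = -0.01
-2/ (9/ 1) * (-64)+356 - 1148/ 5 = 6328/ 45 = 140.62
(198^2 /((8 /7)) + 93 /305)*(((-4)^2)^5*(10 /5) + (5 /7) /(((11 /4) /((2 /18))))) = 5068553419510046 /70455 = 71940294081.47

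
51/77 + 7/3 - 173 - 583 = -173944/231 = -753.00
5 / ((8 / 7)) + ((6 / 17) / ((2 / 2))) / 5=3023 / 680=4.45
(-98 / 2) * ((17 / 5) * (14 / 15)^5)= -448007392 / 3796875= -117.99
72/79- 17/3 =-1127/237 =-4.76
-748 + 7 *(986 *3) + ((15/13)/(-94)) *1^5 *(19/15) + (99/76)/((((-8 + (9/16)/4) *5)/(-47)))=1165502950201/58393270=19959.54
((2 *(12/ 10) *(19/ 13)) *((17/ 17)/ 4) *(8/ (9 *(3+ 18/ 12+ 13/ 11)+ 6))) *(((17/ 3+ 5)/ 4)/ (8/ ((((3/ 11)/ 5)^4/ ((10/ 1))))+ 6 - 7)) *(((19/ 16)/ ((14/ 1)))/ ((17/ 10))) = 857736/ 474509633146367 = 0.00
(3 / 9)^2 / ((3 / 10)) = 10 / 27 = 0.37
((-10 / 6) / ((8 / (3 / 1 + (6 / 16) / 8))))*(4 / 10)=-65 / 256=-0.25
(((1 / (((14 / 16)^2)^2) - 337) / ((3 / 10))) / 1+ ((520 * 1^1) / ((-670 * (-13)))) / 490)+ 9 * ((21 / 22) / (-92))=-1819651819763 / 1627974040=-1117.74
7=7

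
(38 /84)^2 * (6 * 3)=361 /98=3.68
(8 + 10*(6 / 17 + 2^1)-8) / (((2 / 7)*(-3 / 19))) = -26600 / 51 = -521.57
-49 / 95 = -0.52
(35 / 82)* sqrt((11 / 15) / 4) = 7* sqrt(165) / 492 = 0.18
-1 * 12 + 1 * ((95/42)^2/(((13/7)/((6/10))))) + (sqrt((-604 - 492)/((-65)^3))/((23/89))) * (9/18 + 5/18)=-11299/1092 + 1246 * sqrt(17810)/874575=-10.16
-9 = -9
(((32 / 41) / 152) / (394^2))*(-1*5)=-5 / 30232211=-0.00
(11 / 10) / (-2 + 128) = 11 / 1260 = 0.01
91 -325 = -234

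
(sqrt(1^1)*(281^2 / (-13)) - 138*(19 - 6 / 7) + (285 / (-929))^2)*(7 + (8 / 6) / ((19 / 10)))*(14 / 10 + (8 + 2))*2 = -118293327494764 / 78536731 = -1506216.59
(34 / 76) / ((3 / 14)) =119 / 57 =2.09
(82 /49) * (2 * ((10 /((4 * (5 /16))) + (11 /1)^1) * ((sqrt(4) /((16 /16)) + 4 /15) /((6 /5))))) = 52972 /441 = 120.12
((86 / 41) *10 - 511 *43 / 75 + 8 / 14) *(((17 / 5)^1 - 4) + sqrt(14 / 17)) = 5842451 / 35875 - 5842451 *sqrt(238) / 365925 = -83.46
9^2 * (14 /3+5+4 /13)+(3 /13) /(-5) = 52512 /65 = 807.88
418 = 418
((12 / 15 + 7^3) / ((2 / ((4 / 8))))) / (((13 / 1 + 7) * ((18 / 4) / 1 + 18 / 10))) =0.68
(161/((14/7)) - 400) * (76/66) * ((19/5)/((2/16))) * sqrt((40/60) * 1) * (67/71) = -193496 * sqrt(6)/55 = -8617.57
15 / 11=1.36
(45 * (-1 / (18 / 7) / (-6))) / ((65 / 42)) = 49 / 26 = 1.88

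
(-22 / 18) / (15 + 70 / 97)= -1067 / 13725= -0.08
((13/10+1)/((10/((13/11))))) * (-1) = -299/1100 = -0.27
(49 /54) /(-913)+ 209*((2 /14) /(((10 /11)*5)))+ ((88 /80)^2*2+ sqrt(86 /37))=sqrt(3182) /37+ 77543471 /8627850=10.51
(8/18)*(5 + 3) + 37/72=293/72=4.07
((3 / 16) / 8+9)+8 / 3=4489 / 384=11.69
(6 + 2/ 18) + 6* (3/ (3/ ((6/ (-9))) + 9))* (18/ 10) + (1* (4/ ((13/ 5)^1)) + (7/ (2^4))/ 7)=139577/ 9360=14.91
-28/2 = -14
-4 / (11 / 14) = -5.09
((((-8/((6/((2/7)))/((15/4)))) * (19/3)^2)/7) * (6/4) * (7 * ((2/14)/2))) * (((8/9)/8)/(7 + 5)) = -0.06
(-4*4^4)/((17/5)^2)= -25600/289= -88.58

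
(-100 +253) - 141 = 12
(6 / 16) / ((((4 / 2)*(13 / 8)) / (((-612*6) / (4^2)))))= -1377 / 52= -26.48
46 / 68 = 0.68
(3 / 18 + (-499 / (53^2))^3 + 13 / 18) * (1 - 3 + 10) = 1409573004328 / 199479250161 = 7.07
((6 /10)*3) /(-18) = -1 /10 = -0.10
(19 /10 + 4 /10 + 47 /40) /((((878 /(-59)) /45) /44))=-811899 /1756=-462.36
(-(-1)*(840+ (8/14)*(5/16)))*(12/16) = 70575/112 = 630.13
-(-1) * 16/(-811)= -16/811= -0.02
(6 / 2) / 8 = 3 / 8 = 0.38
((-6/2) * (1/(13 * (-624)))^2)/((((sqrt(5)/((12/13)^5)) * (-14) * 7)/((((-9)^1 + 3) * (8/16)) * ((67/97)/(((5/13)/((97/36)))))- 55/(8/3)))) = -113859 * sqrt(5)/51962046927700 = -0.00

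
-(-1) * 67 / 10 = 67 / 10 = 6.70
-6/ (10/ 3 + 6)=-9/ 14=-0.64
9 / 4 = 2.25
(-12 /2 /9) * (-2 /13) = 4 /39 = 0.10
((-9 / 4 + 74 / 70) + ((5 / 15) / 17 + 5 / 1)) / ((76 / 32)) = 54646 / 33915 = 1.61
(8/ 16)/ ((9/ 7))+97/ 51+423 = 130139/ 306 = 425.29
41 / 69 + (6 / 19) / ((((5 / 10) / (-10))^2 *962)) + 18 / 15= 6071041 / 3152955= 1.93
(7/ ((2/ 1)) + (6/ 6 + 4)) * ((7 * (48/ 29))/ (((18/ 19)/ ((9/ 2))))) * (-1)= -13566/ 29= -467.79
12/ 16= 3/ 4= 0.75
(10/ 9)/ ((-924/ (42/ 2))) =-5/ 198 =-0.03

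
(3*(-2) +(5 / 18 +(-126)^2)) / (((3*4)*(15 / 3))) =57133 / 216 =264.50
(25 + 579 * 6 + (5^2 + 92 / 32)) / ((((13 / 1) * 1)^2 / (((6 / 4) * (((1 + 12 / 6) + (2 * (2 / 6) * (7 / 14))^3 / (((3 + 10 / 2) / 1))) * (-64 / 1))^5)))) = -246416467099177379840 / 29937843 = -8230935912756.89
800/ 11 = 72.73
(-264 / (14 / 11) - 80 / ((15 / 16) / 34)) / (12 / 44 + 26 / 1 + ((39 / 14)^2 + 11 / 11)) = -20107472 / 226593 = -88.74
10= 10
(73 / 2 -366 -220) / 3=-1099 / 6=-183.17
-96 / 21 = -32 / 7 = -4.57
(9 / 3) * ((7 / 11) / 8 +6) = 18.24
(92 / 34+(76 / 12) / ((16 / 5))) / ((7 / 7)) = 3823 / 816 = 4.69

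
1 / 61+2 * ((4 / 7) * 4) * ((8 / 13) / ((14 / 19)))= 148989 / 38857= 3.83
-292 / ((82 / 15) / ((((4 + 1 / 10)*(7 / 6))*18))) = -4599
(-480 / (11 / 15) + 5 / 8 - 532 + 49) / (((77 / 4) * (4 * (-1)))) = 100049 / 6776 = 14.77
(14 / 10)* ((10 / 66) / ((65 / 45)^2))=189 / 1859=0.10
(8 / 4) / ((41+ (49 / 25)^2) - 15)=1250 / 18651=0.07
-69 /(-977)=69 /977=0.07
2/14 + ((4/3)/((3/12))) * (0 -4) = -445/21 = -21.19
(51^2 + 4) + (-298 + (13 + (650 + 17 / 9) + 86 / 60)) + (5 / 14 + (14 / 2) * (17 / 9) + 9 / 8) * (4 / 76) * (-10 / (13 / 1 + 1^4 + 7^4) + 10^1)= 8617508773 / 2890755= 2981.06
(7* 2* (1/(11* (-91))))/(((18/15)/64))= -320/429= -0.75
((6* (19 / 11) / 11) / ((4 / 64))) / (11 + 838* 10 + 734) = 1824 / 1104125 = 0.00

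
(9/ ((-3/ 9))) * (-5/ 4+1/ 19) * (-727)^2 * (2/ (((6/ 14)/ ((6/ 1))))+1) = 37659276837/ 76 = 495516800.49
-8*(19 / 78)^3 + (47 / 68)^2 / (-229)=-7394003335 / 62812651824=-0.12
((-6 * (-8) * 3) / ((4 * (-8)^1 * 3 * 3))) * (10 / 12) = -5 / 12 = -0.42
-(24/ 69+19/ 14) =-549/ 322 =-1.70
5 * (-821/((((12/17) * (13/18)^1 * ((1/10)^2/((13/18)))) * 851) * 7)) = -1744625/17871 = -97.62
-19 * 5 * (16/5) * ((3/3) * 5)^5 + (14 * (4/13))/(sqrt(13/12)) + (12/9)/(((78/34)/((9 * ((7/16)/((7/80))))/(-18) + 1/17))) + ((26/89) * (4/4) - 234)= -9894798374/10413 + 112 * sqrt(39)/169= -950230.99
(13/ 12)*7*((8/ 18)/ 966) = 13/ 3726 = 0.00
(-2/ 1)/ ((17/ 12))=-24/ 17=-1.41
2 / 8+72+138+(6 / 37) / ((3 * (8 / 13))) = 15565 / 74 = 210.34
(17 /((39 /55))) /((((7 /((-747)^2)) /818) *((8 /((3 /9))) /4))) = 23710112415 /91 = 260550685.88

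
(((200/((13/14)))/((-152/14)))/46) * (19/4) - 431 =-433.05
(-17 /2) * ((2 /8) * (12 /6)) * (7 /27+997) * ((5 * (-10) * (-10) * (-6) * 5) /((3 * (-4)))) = -5297939.81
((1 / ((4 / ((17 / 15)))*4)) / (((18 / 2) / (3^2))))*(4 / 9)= 17 / 540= 0.03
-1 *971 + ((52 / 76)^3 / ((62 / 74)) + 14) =-203404664 / 212629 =-956.62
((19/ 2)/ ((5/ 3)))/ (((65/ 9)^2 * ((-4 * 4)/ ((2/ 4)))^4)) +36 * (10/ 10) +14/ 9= 14974189609553/ 398721024000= 37.56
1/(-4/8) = -2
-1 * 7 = -7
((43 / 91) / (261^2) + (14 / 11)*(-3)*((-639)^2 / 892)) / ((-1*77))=53154913570193 / 2341750793382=22.70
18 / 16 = 9 / 8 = 1.12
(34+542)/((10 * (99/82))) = 2624/55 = 47.71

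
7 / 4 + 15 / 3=27 / 4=6.75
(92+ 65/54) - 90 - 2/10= 3.00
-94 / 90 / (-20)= 47 / 900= 0.05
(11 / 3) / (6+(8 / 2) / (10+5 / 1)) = 0.59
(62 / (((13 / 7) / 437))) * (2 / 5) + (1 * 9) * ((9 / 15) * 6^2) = 391952 / 65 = 6030.03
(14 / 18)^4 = 2401 / 6561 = 0.37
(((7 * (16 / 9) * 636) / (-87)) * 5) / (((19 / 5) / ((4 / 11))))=-2374400 / 54549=-43.53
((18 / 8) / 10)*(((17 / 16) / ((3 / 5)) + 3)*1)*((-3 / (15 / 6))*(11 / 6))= -7557 / 3200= -2.36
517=517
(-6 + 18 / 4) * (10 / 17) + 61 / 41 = 422 / 697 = 0.61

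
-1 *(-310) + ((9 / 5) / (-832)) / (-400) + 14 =539136009 / 1664000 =324.00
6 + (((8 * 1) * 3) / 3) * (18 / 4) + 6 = 48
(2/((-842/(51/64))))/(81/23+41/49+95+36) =-57477/4110280256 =-0.00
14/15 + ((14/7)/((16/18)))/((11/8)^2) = 3854/1815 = 2.12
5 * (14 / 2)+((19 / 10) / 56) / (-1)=19581 / 560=34.97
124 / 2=62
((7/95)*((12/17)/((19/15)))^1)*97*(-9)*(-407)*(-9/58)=-402922674/177973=-2263.95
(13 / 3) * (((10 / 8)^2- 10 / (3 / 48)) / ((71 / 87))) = -955695 / 1136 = -841.28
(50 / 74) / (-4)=-25 / 148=-0.17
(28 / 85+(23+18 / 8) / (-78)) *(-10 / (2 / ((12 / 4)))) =-151 / 1768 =-0.09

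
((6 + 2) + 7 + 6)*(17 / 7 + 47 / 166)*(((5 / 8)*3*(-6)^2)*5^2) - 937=31592791 / 332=95159.01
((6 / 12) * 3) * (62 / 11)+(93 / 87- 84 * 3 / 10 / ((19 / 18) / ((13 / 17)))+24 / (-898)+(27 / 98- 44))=-52.48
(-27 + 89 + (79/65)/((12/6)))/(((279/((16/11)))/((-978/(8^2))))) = -442219/88660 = -4.99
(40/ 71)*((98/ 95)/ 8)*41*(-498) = -2000964/ 1349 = -1483.29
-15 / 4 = -3.75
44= 44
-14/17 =-0.82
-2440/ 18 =-1220/ 9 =-135.56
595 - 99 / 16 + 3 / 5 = 589.41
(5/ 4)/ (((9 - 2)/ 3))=15/ 28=0.54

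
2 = 2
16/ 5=3.20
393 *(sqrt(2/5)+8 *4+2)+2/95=393 *sqrt(10)/5+1269392/95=13610.58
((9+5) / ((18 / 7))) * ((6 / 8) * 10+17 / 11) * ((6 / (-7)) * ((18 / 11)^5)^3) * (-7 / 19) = 21928830883757232390144 / 873044867407871059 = 25117.64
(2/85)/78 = 1/3315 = 0.00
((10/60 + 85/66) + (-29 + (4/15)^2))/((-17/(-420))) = -1903972/2805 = -678.78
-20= -20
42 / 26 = 21 / 13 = 1.62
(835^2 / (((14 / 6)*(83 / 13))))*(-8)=-217534200 / 581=-374413.43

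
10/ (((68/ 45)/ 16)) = 1800/ 17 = 105.88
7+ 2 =9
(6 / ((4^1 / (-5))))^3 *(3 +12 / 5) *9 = -164025 / 8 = -20503.12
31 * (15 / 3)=155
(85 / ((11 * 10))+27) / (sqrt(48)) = 611 * sqrt(3) / 264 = 4.01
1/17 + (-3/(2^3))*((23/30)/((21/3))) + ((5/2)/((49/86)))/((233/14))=624177/2218160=0.28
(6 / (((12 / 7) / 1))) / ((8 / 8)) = 7 / 2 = 3.50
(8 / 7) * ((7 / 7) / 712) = 1 / 623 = 0.00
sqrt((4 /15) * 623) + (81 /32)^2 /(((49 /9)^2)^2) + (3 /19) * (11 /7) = 28647052755 /112159968256 + 2 * sqrt(9345) /15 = 13.14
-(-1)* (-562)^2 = 315844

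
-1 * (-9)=9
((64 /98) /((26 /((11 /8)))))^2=484 /405769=0.00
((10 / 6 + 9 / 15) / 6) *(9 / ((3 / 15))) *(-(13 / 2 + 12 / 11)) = -2839 / 22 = -129.05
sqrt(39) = 6.24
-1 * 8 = -8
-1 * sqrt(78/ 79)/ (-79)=0.01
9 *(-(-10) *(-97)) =-8730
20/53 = 0.38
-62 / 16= -31 / 8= -3.88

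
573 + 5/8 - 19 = 4437/8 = 554.62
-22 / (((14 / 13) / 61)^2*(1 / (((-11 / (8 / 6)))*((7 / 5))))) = 228272187 / 280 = 815257.81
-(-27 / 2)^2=-729 / 4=-182.25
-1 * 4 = -4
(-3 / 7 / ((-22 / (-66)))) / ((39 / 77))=-33 / 13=-2.54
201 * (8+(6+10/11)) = 32964/11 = 2996.73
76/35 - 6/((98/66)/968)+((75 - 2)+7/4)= -3757897/980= -3834.59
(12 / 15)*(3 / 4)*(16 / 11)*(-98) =-4704 / 55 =-85.53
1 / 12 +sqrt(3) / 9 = 0.28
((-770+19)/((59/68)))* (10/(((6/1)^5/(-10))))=319175/28674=11.13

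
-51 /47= -1.09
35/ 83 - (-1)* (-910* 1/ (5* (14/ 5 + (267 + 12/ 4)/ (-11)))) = 33565/ 3818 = 8.79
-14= -14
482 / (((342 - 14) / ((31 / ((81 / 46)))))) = 171833 / 6642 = 25.87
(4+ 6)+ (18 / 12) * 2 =13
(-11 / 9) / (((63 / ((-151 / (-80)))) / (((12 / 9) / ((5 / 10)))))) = -1661 / 17010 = -0.10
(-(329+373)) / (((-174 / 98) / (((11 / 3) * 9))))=378378 / 29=13047.52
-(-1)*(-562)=-562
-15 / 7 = -2.14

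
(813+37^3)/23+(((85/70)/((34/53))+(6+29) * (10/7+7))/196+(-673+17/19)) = 3758215053/2398256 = 1567.06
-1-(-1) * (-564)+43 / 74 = -41767 / 74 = -564.42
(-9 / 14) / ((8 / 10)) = -45 / 56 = -0.80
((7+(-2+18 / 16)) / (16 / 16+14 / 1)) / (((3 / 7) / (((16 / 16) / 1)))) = 343 / 360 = 0.95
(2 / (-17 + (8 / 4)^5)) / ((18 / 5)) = 1 / 27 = 0.04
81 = 81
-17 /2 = -8.50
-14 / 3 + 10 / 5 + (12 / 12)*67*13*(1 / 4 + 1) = 13033 / 12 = 1086.08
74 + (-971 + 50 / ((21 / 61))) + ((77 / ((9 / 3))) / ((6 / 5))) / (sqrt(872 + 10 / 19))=-15787 / 21 + 385 *sqrt(34998) / 99468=-751.04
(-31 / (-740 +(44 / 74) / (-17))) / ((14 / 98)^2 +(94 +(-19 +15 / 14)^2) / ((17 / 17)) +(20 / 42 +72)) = 5732706 / 66774091123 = 0.00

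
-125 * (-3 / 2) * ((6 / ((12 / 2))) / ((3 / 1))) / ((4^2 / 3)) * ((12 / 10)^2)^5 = 5668704 / 78125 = 72.56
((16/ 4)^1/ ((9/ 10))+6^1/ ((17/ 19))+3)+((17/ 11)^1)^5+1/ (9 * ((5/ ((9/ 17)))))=2831017139/ 123204015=22.98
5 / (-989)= -5 / 989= -0.01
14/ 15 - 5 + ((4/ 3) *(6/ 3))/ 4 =-17/ 5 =-3.40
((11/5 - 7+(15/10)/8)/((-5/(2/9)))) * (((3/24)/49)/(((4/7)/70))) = 41/640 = 0.06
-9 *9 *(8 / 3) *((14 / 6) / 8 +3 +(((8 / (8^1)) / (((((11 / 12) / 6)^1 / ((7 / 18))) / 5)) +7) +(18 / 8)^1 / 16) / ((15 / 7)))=-1194021 / 440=-2713.68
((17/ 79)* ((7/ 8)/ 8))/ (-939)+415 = 1970247241/ 4747584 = 415.00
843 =843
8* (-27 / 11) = -216 / 11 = -19.64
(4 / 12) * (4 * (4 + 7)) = 44 / 3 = 14.67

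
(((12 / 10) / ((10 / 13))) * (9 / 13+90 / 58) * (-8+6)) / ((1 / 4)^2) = -81216 / 725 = -112.02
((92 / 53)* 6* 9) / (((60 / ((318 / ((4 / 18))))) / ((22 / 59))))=245916 / 295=833.61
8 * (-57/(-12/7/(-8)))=-2128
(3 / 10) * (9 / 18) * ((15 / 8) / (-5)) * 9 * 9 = -729 / 160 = -4.56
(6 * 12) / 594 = 4 / 33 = 0.12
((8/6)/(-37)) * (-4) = 16/111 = 0.14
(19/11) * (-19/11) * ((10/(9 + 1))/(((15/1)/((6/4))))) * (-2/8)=361/4840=0.07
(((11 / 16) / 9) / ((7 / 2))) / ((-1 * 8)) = -11 / 4032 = -0.00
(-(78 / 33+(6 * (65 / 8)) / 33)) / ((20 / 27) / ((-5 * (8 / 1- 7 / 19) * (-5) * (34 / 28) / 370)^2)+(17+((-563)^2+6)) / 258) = -5961050155125 / 1909785864238208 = -0.00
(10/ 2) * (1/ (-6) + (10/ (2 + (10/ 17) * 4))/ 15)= -5/ 74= -0.07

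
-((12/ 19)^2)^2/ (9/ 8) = -18432/ 130321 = -0.14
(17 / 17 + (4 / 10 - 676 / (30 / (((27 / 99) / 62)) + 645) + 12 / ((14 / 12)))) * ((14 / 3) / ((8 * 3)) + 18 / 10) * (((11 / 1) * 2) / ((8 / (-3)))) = -478543769 / 2508240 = -190.79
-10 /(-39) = 10 /39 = 0.26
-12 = -12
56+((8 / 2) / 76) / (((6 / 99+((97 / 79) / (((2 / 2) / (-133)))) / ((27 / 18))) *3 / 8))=37726443 / 673702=56.00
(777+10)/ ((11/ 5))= 3935/ 11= 357.73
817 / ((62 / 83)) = 67811 / 62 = 1093.73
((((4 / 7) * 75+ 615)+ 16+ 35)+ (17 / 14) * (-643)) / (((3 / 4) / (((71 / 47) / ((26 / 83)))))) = -462.49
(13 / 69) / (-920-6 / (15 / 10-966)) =-8359 / 40817364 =-0.00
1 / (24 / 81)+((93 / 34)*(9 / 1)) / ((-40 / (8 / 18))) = 3.10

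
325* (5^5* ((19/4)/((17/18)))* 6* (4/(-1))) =-122591911.76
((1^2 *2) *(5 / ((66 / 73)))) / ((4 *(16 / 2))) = 365 / 1056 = 0.35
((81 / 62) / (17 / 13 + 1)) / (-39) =-9 / 620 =-0.01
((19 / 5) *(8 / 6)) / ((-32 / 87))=-551 / 40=-13.78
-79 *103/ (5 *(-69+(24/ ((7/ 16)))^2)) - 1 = -1119088/ 720375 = -1.55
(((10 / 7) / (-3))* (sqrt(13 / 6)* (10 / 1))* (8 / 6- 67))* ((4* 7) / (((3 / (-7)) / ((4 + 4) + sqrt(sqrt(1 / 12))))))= 137900* sqrt(78)* (-48- sqrt(2)* 3^(3 / 4)) / 243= -256729.82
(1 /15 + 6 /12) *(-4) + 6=56 /15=3.73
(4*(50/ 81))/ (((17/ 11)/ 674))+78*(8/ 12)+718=1846.83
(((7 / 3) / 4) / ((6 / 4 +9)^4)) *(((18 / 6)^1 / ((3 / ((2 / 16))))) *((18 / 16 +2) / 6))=25 / 8001504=0.00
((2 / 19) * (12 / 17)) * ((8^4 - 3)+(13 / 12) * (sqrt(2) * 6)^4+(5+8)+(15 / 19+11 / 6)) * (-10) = -44344280 / 6137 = -7225.73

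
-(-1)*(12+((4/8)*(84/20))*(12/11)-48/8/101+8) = 123496/5555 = 22.23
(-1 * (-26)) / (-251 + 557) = 13 / 153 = 0.08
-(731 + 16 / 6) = -2201 / 3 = -733.67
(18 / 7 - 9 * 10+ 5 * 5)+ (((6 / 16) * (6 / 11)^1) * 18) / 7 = -9533 / 154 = -61.90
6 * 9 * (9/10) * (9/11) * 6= 13122/55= 238.58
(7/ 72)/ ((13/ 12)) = 7/ 78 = 0.09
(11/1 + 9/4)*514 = 13621/2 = 6810.50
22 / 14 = 11 / 7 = 1.57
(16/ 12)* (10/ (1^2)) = 40/ 3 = 13.33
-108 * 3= -324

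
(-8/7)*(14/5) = -16/5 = -3.20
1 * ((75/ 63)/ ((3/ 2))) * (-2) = -100/ 63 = -1.59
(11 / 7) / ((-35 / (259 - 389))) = 286 / 49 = 5.84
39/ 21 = 13/ 7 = 1.86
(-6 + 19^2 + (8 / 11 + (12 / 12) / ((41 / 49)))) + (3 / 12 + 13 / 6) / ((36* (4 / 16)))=17398055 / 48708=357.19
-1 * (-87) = 87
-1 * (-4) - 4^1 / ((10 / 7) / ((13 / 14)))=7 / 5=1.40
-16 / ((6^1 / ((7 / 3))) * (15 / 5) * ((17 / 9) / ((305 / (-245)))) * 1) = 488 / 357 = 1.37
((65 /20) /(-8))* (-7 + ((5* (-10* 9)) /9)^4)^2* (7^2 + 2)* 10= -129491897437662435 /16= -8093243589853902.19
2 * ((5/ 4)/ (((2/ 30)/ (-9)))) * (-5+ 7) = -675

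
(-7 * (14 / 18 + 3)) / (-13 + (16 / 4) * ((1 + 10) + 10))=-238 / 639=-0.37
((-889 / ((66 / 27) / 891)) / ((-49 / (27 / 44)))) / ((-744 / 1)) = -833247 / 152768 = -5.45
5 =5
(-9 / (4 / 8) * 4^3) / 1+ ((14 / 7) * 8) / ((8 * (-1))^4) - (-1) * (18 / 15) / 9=-4423153 / 3840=-1151.86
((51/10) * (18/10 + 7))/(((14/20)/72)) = 161568/35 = 4616.23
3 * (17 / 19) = 2.68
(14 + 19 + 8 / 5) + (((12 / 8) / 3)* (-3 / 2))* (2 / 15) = 69 / 2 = 34.50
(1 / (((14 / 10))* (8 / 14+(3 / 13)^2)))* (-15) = -12675 / 739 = -17.15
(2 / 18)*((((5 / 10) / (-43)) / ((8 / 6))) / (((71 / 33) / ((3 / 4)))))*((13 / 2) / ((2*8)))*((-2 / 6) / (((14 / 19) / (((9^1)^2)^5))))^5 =1339915947260004654586122000000000000000000.00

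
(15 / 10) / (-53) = -0.03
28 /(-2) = -14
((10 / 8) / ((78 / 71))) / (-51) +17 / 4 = 67271 / 15912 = 4.23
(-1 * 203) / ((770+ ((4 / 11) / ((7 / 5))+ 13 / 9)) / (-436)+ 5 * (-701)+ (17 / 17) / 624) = 3189474288 / 55097278433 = 0.06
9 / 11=0.82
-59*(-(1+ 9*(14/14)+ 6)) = 944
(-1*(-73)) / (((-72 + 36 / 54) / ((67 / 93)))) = -4891 / 6634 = -0.74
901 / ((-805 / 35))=-901 / 23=-39.17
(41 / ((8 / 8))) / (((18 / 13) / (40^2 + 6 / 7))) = 2986399 / 63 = 47403.16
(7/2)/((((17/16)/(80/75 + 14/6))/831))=46536/5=9307.20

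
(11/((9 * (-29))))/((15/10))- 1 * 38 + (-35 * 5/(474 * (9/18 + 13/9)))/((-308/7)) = -103489631/2721708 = -38.02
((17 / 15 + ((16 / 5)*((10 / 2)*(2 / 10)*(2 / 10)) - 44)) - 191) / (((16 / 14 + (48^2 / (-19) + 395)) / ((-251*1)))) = 583935436 / 2741925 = 212.97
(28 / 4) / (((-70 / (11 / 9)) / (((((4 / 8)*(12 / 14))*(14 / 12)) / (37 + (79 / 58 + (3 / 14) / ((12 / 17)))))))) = -0.00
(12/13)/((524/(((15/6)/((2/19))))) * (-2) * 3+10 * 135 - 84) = 190/233337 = 0.00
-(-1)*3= 3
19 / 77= 0.25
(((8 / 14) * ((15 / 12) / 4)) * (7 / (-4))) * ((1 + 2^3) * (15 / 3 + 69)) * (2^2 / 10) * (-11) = 3663 / 4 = 915.75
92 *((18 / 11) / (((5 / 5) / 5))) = 8280 / 11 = 752.73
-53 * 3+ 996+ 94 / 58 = 24320 / 29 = 838.62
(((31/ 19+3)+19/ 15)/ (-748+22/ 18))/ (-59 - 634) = 1681/ 147492345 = 0.00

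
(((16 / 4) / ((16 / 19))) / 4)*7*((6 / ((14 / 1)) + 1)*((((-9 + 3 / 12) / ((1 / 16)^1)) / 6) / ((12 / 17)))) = -56525 / 144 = -392.53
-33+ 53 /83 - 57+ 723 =633.64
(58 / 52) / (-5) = -0.22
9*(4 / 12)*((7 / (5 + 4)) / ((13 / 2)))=14 / 39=0.36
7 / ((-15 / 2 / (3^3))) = -126 / 5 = -25.20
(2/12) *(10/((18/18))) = 5/3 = 1.67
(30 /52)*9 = 135 /26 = 5.19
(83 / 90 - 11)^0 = 1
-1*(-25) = 25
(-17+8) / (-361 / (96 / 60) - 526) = 72 / 6013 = 0.01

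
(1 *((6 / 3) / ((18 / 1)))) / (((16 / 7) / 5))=35 / 144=0.24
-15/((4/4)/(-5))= 75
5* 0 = 0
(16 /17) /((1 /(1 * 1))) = 16 /17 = 0.94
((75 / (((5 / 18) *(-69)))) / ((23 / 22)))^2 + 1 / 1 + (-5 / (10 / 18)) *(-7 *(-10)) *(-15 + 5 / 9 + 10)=787755041 / 279841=2815.01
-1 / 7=-0.14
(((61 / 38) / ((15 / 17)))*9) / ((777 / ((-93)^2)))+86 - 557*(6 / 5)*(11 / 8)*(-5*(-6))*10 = -13554734077 / 49210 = -275446.74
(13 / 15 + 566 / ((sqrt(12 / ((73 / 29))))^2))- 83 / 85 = 584797 / 4930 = 118.62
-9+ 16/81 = -713/81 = -8.80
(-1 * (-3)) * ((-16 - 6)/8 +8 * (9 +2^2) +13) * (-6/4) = -4113/8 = -514.12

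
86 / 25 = 3.44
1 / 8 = 0.12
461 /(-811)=-461 /811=-0.57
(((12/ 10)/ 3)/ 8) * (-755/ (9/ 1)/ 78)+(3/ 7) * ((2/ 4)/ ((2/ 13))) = 26321/ 19656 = 1.34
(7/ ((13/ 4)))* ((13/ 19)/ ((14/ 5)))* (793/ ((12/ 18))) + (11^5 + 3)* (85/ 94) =130610170/ 893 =146259.99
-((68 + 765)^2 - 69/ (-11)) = -7632848/ 11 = -693895.27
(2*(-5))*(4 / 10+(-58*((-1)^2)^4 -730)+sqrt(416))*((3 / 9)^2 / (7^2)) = 17.40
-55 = -55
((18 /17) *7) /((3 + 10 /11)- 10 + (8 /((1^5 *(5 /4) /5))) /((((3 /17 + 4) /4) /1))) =10934 /36227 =0.30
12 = 12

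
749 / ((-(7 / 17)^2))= -30923 / 7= -4417.57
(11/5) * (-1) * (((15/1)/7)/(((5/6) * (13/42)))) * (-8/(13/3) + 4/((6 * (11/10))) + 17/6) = -29.12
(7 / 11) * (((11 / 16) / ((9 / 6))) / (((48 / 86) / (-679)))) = -204379 / 576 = -354.82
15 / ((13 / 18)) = 270 / 13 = 20.77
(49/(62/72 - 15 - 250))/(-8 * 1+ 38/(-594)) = 523908/22774055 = 0.02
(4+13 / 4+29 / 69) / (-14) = -2117 / 3864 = -0.55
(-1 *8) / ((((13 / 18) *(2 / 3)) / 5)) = -83.08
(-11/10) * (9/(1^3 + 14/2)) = -99/80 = -1.24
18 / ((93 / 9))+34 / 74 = 2525 / 1147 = 2.20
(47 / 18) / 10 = 47 / 180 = 0.26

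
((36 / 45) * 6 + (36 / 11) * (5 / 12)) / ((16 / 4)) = 1.54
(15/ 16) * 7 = 105/ 16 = 6.56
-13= -13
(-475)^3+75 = -107171800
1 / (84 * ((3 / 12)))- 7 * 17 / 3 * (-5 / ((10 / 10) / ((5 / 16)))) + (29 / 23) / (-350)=3994293 / 64400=62.02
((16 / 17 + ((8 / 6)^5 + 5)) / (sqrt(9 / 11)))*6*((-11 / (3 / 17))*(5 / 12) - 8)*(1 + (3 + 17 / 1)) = -359142511*sqrt(11) / 24786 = -48057.01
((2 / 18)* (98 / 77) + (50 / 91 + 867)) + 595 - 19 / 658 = 1238649455 / 846846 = 1462.66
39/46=0.85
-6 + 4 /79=-470 /79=-5.95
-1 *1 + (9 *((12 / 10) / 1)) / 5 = 29 / 25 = 1.16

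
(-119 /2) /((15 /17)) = -2023 /30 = -67.43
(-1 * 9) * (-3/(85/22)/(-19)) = -594/1615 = -0.37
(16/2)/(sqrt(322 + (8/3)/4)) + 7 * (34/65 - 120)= -54362/65 + 2 * sqrt(6)/11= -835.89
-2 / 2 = -1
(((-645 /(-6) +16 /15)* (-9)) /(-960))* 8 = 3257 /400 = 8.14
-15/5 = -3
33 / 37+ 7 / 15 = 754 / 555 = 1.36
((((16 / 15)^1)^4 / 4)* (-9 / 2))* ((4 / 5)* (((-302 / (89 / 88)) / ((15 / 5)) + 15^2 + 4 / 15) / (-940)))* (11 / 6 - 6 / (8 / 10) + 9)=2750070784 / 5294109375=0.52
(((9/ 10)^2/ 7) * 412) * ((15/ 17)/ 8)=25029/ 4760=5.26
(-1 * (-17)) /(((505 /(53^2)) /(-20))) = -191012 /101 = -1891.21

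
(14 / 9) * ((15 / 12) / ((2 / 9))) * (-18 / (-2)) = 78.75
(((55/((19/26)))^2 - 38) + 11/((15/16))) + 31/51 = 173029159/30685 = 5638.88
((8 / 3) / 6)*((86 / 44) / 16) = 43 / 792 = 0.05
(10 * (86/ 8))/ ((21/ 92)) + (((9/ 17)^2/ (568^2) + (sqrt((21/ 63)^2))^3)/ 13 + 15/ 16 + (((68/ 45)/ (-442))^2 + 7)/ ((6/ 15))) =489.39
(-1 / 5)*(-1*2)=2 / 5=0.40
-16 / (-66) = 8 / 33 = 0.24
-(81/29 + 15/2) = -597/58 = -10.29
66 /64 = 1.03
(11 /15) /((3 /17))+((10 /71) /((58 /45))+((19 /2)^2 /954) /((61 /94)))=1761619507 /399404820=4.41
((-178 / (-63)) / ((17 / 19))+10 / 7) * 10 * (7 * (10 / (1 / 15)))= 48156.86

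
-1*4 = -4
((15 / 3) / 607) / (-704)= -5 / 427328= -0.00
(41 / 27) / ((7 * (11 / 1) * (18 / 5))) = 0.01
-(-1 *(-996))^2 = -992016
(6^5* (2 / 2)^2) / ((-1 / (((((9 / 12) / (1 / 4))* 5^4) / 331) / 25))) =-583200 / 331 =-1761.93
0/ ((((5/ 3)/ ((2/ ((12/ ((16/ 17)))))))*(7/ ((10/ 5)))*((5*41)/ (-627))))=0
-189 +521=332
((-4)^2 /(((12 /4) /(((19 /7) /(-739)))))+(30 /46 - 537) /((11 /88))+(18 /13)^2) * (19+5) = -102933.24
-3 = -3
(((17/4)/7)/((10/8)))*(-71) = -1207/35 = -34.49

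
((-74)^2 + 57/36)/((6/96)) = 262924/3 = 87641.33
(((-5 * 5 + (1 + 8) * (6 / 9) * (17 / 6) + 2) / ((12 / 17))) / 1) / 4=-2.12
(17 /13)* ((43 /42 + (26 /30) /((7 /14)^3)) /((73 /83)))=785927 /66430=11.83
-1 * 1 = -1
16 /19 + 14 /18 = 277 /171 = 1.62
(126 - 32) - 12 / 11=1022 / 11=92.91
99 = 99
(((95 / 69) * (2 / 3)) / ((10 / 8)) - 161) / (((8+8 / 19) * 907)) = -126065 / 6007968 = -0.02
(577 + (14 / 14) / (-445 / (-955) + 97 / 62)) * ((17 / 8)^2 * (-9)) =-12038994669 / 512960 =-23469.66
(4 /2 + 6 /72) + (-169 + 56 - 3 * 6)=-1547 /12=-128.92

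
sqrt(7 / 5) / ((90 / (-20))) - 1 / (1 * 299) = -0.27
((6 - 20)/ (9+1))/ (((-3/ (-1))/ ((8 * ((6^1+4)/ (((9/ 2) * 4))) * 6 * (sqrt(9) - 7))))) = 448/ 9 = 49.78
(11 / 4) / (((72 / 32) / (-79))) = -869 / 9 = -96.56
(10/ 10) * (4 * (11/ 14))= 22/ 7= 3.14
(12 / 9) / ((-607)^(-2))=1473796 / 3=491265.33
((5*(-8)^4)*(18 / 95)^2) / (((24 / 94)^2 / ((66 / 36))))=37323264 / 1805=20677.71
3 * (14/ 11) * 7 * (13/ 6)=637/ 11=57.91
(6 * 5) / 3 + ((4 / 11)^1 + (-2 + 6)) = 158 / 11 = 14.36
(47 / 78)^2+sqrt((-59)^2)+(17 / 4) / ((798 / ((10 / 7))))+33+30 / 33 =2905956451 / 31153122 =93.28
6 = 6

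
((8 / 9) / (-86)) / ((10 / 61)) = -122 / 1935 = -0.06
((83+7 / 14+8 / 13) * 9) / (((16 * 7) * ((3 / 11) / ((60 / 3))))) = 360855 / 728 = 495.68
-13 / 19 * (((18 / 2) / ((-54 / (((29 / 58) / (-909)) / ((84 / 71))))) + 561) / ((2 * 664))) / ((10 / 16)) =-6682372619 / 14449609440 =-0.46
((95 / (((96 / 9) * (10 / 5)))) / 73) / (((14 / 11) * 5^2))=627 / 327040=0.00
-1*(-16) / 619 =16 / 619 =0.03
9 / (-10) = -9 / 10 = -0.90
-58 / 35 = -1.66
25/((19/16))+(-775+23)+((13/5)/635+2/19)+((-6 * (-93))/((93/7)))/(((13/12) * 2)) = -557939539/784225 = -711.45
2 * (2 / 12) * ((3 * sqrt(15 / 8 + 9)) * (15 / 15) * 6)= 19.79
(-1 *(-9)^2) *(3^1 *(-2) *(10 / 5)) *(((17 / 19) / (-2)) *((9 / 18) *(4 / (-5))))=173.94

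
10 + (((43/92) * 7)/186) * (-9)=56137/5704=9.84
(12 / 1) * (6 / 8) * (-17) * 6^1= -918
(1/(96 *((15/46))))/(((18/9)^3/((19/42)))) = 437/241920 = 0.00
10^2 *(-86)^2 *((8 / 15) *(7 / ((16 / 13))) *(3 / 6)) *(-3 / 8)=-841295 / 2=-420647.50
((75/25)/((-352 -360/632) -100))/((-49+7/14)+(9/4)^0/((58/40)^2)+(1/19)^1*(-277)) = 7574046/71530204781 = 0.00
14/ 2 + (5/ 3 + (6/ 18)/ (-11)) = 95/ 11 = 8.64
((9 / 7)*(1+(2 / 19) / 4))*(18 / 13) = 243 / 133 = 1.83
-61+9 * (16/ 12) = -49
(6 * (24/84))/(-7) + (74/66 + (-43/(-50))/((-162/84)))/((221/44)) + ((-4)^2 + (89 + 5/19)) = 14603810236/138881925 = 105.15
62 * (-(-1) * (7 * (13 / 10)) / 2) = 2821 / 10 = 282.10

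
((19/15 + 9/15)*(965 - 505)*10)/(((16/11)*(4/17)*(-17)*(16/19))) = -168245/96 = -1752.55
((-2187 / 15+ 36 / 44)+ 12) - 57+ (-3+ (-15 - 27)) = -12924 / 55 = -234.98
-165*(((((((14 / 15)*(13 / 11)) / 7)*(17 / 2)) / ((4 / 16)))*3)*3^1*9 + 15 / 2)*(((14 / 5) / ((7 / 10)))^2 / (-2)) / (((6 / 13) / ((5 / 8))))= 3156465 / 4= 789116.25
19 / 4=4.75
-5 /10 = -1 /2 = -0.50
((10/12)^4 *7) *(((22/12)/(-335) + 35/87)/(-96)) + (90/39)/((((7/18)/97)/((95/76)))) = 94965830334925/131990197248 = 719.49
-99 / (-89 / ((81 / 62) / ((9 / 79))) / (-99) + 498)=-6968511 / 35059240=-0.20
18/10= 1.80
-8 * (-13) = 104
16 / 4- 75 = -71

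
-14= -14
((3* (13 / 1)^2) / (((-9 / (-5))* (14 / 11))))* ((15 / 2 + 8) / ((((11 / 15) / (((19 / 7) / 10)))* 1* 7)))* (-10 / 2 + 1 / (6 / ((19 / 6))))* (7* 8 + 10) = -125919365 / 2352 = -53537.14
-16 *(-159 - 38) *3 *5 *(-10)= -472800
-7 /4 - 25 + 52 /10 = -431 /20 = -21.55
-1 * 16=-16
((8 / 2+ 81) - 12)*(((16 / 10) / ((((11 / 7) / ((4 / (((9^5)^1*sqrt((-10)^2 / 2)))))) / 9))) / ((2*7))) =584*sqrt(2) / 1804275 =0.00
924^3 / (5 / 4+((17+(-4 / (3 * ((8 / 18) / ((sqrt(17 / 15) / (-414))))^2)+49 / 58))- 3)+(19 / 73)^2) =46435251304852945920 / 951351723983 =48809762.08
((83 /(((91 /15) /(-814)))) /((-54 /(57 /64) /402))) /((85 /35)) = 215016065 /7072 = 30403.86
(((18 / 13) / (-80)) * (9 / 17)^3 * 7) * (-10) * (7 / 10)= 321489 / 2554760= 0.13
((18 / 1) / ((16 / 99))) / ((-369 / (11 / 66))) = -33 / 656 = -0.05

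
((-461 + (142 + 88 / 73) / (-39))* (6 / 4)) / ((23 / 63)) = -83344023 / 43654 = -1909.20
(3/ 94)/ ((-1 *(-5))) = 0.01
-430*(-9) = 3870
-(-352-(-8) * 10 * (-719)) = 57872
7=7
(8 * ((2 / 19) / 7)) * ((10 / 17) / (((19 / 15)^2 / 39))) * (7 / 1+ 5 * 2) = 1404000 / 48013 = 29.24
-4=-4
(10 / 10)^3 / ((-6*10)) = -1 / 60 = -0.02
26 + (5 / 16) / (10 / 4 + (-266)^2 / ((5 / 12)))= 353219177 / 13585352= 26.00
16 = 16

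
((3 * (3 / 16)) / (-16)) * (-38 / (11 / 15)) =2565 / 1408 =1.82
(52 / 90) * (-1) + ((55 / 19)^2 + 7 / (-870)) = 7343281 / 942210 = 7.79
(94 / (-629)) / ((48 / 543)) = -8507 / 5032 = -1.69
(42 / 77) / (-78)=-1 / 143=-0.01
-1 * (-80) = 80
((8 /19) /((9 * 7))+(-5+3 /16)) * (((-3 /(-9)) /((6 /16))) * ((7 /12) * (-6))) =92041 /6156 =14.95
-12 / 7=-1.71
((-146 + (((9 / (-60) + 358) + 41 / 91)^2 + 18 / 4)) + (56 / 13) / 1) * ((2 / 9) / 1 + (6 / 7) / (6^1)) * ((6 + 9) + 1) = 3256716461309 / 4347525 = 749096.66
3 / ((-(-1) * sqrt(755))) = 0.11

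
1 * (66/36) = 11/6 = 1.83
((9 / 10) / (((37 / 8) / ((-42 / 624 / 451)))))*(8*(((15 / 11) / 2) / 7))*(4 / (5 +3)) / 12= -9 / 9544964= -0.00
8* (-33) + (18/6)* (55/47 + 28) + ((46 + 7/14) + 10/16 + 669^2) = 168234295/376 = 447431.64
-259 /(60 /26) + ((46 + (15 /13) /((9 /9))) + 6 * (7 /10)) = -23743 /390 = -60.88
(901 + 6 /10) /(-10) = -2254 /25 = -90.16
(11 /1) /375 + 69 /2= 34.53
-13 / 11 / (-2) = 13 / 22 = 0.59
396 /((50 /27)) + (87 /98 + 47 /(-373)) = 196113809 /913850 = 214.60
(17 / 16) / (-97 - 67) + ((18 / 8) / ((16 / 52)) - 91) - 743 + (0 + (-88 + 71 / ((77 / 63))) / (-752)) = -23860547 / 28864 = -826.65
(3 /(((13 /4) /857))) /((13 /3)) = 30852 /169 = 182.56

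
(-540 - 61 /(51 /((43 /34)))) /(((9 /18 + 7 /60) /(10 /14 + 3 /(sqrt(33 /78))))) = -28169490*sqrt(286) /117623 - 46949150 /74851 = -4677.37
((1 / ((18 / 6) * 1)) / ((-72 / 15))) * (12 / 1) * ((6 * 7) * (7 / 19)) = -12.89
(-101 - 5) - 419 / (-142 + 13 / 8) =-115686 / 1123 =-103.02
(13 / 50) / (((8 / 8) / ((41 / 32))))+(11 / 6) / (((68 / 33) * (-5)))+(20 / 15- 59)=-4692937 / 81600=-57.51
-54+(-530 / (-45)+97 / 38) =-13567 / 342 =-39.67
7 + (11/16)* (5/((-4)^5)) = 114633/16384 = 7.00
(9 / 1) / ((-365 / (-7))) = 63 / 365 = 0.17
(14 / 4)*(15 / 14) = 15 / 4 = 3.75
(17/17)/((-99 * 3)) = -1/297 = -0.00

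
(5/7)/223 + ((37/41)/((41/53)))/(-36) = -2758541/94465476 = -0.03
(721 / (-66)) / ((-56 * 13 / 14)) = 721 / 3432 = 0.21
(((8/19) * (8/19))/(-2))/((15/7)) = -224/5415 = -0.04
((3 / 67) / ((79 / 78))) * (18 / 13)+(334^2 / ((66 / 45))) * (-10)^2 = 442849434564 / 58223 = 7606090.97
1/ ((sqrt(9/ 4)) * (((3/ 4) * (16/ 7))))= 7/ 18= 0.39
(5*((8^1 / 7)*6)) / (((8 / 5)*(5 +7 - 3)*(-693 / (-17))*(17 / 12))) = 200 / 4851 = 0.04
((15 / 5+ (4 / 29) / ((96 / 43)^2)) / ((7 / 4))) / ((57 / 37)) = 1.12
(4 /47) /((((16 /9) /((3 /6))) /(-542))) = -2439 /188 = -12.97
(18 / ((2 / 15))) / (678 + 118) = 135 / 796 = 0.17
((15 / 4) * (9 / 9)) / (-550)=-3 / 440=-0.01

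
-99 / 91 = -1.09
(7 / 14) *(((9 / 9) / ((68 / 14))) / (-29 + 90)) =7 / 4148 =0.00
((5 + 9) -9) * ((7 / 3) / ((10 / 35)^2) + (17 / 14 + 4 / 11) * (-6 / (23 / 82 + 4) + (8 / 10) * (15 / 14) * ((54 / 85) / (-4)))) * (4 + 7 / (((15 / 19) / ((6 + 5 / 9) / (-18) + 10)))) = 40629502635383 / 3473510040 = 11696.96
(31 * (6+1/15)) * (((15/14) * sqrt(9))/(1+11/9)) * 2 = 10881/20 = 544.05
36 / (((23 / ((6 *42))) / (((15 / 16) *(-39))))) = -331695 / 23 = -14421.52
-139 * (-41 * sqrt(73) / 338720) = 5699 * sqrt(73) / 338720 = 0.14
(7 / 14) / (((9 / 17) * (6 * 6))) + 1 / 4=179 / 648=0.28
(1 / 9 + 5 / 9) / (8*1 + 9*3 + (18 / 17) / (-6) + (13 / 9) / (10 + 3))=102 / 5345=0.02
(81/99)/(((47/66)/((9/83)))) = 486/3901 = 0.12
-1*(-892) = 892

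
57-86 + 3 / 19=-548 / 19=-28.84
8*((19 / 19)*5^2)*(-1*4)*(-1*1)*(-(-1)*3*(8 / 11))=19200 / 11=1745.45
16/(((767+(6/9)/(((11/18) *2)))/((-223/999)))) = -39248/8434557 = -0.00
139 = 139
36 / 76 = 0.47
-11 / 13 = -0.85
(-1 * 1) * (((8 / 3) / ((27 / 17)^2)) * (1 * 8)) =-18496 / 2187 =-8.46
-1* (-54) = 54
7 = 7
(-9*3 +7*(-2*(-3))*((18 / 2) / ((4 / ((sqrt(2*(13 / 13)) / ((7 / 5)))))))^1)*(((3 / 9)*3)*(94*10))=-25380 +63450*sqrt(2)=64351.85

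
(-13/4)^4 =28561/256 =111.57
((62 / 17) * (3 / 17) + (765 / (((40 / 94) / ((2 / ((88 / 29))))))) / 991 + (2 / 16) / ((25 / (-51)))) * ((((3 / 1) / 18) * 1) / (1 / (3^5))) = 161707508757 / 2520311200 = 64.16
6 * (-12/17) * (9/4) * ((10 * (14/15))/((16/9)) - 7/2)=-567/34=-16.68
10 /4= 5 /2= 2.50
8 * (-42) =-336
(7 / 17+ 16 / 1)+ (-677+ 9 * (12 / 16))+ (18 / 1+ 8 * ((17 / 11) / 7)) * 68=3614231 / 5236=690.27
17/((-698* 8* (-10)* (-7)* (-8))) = 17/3127040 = 0.00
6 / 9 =2 / 3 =0.67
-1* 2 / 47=-2 / 47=-0.04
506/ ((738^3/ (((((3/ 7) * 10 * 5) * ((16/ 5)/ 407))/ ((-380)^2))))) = 23/ 15659028326970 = 0.00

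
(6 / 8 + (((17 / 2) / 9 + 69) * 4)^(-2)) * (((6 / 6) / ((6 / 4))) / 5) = 0.10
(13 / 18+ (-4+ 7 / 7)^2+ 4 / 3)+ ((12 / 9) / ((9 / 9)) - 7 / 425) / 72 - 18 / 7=5463653 / 642600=8.50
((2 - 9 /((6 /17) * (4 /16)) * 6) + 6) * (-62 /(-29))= -37448 /29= -1291.31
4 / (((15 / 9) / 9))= 108 / 5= 21.60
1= 1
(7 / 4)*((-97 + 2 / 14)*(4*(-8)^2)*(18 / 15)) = -52070.40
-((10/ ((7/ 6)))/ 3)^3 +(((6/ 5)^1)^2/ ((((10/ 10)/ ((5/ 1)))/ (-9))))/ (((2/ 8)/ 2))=-541.72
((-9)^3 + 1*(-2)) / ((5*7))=-731 / 35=-20.89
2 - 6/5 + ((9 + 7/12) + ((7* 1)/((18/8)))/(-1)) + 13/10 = 1543/180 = 8.57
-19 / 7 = -2.71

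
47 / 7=6.71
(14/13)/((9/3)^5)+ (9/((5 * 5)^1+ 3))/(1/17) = 483719/88452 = 5.47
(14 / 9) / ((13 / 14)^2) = 2744 / 1521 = 1.80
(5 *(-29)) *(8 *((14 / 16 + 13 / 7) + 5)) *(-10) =627850 / 7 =89692.86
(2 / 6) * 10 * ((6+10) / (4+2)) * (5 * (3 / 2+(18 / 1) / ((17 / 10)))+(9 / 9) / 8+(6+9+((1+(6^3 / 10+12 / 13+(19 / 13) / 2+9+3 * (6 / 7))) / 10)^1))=48977218 / 69615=703.54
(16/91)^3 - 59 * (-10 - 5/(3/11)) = 3779170853/2260713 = 1671.67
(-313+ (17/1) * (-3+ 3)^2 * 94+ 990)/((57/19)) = 677/3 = 225.67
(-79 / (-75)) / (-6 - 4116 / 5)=-0.00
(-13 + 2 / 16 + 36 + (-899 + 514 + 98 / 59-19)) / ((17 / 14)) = -1252923 / 4012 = -312.29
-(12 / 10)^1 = -6 / 5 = -1.20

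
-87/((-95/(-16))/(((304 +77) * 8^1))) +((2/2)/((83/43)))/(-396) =-139452880373/3122460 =-44661.22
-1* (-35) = 35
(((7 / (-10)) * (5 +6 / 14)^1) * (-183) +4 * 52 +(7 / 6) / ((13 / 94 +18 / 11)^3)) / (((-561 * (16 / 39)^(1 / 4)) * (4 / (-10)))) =16749809888389 * 39^(1 / 4) / 8319214242900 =5.03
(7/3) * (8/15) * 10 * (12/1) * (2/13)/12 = 224/117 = 1.91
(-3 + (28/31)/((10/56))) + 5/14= 2.42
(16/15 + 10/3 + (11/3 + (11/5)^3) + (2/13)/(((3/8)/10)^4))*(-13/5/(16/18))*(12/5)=-546264.71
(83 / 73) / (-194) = -83 / 14162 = -0.01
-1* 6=-6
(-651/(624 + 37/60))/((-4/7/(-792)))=-4921560/3407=-1444.54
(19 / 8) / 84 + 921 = 618931 / 672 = 921.03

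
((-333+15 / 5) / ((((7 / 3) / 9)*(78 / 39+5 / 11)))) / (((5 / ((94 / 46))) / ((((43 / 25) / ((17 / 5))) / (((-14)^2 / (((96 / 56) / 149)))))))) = -4401738 / 699399295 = -0.01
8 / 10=4 / 5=0.80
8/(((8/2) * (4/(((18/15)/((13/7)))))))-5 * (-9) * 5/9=1646/65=25.32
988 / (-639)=-988 / 639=-1.55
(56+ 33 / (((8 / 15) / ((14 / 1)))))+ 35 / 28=1847 / 2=923.50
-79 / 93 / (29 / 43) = -3397 / 2697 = -1.26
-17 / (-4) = 17 / 4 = 4.25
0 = 0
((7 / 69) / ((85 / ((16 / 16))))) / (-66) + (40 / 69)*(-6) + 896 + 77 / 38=3289570696 / 3677355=894.55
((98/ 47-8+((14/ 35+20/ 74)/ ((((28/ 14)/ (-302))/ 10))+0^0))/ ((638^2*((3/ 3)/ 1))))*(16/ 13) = -7074412/ 2300510927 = -0.00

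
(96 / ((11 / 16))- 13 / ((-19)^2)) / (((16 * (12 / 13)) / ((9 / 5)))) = 21619767 / 1270720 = 17.01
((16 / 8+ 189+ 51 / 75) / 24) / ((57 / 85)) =10183 / 855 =11.91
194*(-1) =-194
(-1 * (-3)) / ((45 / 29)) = 29 / 15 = 1.93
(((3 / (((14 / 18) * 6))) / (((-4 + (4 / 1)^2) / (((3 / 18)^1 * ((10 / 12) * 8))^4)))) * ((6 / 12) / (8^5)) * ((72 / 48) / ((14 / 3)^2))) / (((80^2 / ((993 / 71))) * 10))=1655 / 88252316909568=0.00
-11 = -11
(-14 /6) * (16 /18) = -56 /27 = -2.07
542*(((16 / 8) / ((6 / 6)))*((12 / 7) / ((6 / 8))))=17344 / 7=2477.71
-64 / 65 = -0.98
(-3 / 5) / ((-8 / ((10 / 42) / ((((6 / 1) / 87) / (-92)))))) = -667 / 28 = -23.82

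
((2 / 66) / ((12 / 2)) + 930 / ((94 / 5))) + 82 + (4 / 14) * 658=2973017 / 9306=319.47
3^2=9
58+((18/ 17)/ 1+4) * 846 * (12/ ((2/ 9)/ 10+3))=4927792/ 289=17051.18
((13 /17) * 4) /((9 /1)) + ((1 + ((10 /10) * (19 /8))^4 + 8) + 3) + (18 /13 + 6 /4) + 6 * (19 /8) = 499335445 /8146944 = 61.29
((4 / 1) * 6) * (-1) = -24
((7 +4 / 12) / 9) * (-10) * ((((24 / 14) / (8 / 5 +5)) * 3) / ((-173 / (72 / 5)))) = 640 / 1211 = 0.53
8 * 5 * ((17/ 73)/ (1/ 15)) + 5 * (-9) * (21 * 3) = -196755/ 73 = -2695.27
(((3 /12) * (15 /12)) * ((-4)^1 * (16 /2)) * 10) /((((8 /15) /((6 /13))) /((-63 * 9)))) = 637875 /13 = 49067.31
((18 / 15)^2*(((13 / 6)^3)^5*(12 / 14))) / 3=51185893014090757 / 1142810726400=44789.48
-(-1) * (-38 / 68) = -0.56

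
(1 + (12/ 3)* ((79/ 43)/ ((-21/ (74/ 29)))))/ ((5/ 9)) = 0.19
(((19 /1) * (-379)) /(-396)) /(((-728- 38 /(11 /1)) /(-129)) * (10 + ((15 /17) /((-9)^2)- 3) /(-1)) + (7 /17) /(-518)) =194765447 /788835630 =0.25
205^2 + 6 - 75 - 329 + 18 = 41645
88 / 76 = 22 / 19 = 1.16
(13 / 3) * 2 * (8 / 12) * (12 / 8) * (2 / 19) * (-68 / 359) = -3536 / 20463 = -0.17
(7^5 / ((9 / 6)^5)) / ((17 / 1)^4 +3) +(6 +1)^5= 12182892491 / 724869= 16807.03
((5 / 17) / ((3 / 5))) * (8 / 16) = 25 / 102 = 0.25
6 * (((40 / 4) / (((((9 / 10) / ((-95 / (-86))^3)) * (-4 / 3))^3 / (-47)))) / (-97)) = -18513576410660400390625 / 449293670626164673536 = -41.21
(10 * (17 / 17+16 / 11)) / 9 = 30 / 11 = 2.73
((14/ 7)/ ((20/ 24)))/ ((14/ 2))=12/ 35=0.34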